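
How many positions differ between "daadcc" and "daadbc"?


Comparing "daadcc" and "daadbc" position by position:
  Position 0: 'd' vs 'd' => same
  Position 1: 'a' vs 'a' => same
  Position 2: 'a' vs 'a' => same
  Position 3: 'd' vs 'd' => same
  Position 4: 'c' vs 'b' => DIFFER
  Position 5: 'c' vs 'c' => same
Positions that differ: 1

1


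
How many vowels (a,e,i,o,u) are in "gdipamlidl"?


Input: gdipamlidl
Checking each character:
  'g' at position 0: consonant
  'd' at position 1: consonant
  'i' at position 2: vowel (running total: 1)
  'p' at position 3: consonant
  'a' at position 4: vowel (running total: 2)
  'm' at position 5: consonant
  'l' at position 6: consonant
  'i' at position 7: vowel (running total: 3)
  'd' at position 8: consonant
  'l' at position 9: consonant
Total vowels: 3

3


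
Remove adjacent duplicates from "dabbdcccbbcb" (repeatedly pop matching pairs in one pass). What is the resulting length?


Input: dabbdcccbbcb
Stack-based adjacent duplicate removal:
  Read 'd': push. Stack: d
  Read 'a': push. Stack: da
  Read 'b': push. Stack: dab
  Read 'b': matches stack top 'b' => pop. Stack: da
  Read 'd': push. Stack: dad
  Read 'c': push. Stack: dadc
  Read 'c': matches stack top 'c' => pop. Stack: dad
  Read 'c': push. Stack: dadc
  Read 'b': push. Stack: dadcb
  Read 'b': matches stack top 'b' => pop. Stack: dadc
  Read 'c': matches stack top 'c' => pop. Stack: dad
  Read 'b': push. Stack: dadb
Final stack: "dadb" (length 4)

4


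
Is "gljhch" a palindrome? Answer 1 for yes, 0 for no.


Input: gljhch
Reversed: hchjlg
  Compare pos 0 ('g') with pos 5 ('h'): MISMATCH
  Compare pos 1 ('l') with pos 4 ('c'): MISMATCH
  Compare pos 2 ('j') with pos 3 ('h'): MISMATCH
Result: not a palindrome

0


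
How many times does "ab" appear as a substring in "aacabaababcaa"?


Searching for "ab" in "aacabaababcaa"
Scanning each position:
  Position 0: "aa" => no
  Position 1: "ac" => no
  Position 2: "ca" => no
  Position 3: "ab" => MATCH
  Position 4: "ba" => no
  Position 5: "aa" => no
  Position 6: "ab" => MATCH
  Position 7: "ba" => no
  Position 8: "ab" => MATCH
  Position 9: "bc" => no
  Position 10: "ca" => no
  Position 11: "aa" => no
Total occurrences: 3

3


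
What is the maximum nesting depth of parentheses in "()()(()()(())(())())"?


Input: "()()(()()(())(())())"
Tracking depth:
  Position 0 '(': depth becomes 1
  Position 1 ')': depth becomes 0
  Position 2 '(': depth becomes 1
  Position 3 ')': depth becomes 0
  Position 4 '(': depth becomes 1
  Position 5 '(': depth becomes 2
  Position 6 ')': depth becomes 1
  Position 7 '(': depth becomes 2
  Position 8 ')': depth becomes 1
  Position 9 '(': depth becomes 2
  Position 10 '(': depth becomes 3
  Position 11 ')': depth becomes 2
  Position 12 ')': depth becomes 1
  Position 13 '(': depth becomes 2
  Position 14 '(': depth becomes 3
  Position 15 ')': depth becomes 2
  Position 16 ')': depth becomes 1
  Position 17 '(': depth becomes 2
  Position 18 ')': depth becomes 1
  Position 19 ')': depth becomes 0
Maximum depth reached: 3

3


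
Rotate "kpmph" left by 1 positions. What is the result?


Input: "kpmph", rotate left by 1
First 1 characters: "k"
Remaining characters: "pmph"
Concatenate remaining + first: "pmph" + "k" = "pmphk"

pmphk


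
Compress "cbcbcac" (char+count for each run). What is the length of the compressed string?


Input: cbcbcac
Runs:
  'c' x 1 => "c1"
  'b' x 1 => "b1"
  'c' x 1 => "c1"
  'b' x 1 => "b1"
  'c' x 1 => "c1"
  'a' x 1 => "a1"
  'c' x 1 => "c1"
Compressed: "c1b1c1b1c1a1c1"
Compressed length: 14

14


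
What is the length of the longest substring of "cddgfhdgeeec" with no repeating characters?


Input: "cddgfhdgeeec"
Sliding window (track last position of each char):
  Position 0 ('c'): window [0,0] length 1 -- new best
  Position 1 ('d'): window [0,1] length 2 -- new best
  Position 2 ('d'): repeat (last at 1), move window start to 2
  Position 2 ('d'): window [2,2] length 1
  Position 3 ('g'): window [2,3] length 2
  Position 4 ('f'): window [2,4] length 3 -- new best
  Position 5 ('h'): window [2,5] length 4 -- new best
  Position 6 ('d'): repeat (last at 2), move window start to 3
  Position 6 ('d'): window [3,6] length 4
  Position 7 ('g'): repeat (last at 3), move window start to 4
  Position 7 ('g'): window [4,7] length 4
  Position 8 ('e'): window [4,8] length 5 -- new best
  Position 9 ('e'): repeat (last at 8), move window start to 9
  Position 9 ('e'): window [9,9] length 1
  Position 10 ('e'): repeat (last at 9), move window start to 10
  Position 10 ('e'): window [10,10] length 1
  Position 11 ('c'): window [10,11] length 2
Longest substring with no repeats: "fhdge" with length 5

5


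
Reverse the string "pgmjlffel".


Input: pgmjlffel
Reading characters right to left:
  Position 8: 'l'
  Position 7: 'e'
  Position 6: 'f'
  Position 5: 'f'
  Position 4: 'l'
  Position 3: 'j'
  Position 2: 'm'
  Position 1: 'g'
  Position 0: 'p'
Reversed: leffljmgp

leffljmgp


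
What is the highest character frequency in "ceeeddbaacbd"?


Input: ceeeddbaacbd
Character counts:
  'a': 2
  'b': 2
  'c': 2
  'd': 3
  'e': 3
Maximum frequency: 3

3


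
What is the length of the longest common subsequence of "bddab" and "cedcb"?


LCS of "bddab" and "cedcb"
DP table:
           c    e    d    c    b
      0    0    0    0    0    0
  b   0    0    0    0    0    1
  d   0    0    0    1    1    1
  d   0    0    0    1    1    1
  a   0    0    0    1    1    1
  b   0    0    0    1    1    2
LCS length = dp[5][5] = 2

2


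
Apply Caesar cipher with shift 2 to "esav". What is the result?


Caesar cipher: shift "esav" by 2
  'e' (pos 4) + 2 = pos 6 = 'g'
  's' (pos 18) + 2 = pos 20 = 'u'
  'a' (pos 0) + 2 = pos 2 = 'c'
  'v' (pos 21) + 2 = pos 23 = 'x'
Result: gucx

gucx


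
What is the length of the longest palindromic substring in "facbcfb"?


Input: "facbcfb"
Checking substrings for palindromes:
  [2:5] "cbc" (len 3) => palindrome
Longest palindromic substring: "cbc" with length 3

3


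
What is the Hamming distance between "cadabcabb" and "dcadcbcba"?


Comparing "cadabcabb" and "dcadcbcba" position by position:
  Position 0: 'c' vs 'd' => differ
  Position 1: 'a' vs 'c' => differ
  Position 2: 'd' vs 'a' => differ
  Position 3: 'a' vs 'd' => differ
  Position 4: 'b' vs 'c' => differ
  Position 5: 'c' vs 'b' => differ
  Position 6: 'a' vs 'c' => differ
  Position 7: 'b' vs 'b' => same
  Position 8: 'b' vs 'a' => differ
Total differences (Hamming distance): 8

8


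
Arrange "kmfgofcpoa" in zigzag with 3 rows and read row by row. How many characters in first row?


Zigzag "kmfgofcpoa" into 3 rows:
Placing characters:
  'k' => row 0
  'm' => row 1
  'f' => row 2
  'g' => row 1
  'o' => row 0
  'f' => row 1
  'c' => row 2
  'p' => row 1
  'o' => row 0
  'a' => row 1
Rows:
  Row 0: "koo"
  Row 1: "mgfpa"
  Row 2: "fc"
First row length: 3

3


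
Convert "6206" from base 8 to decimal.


Input: "6206" in base 8
Positional expansion:
  Digit '6' (value 6) x 8^3 = 3072
  Digit '2' (value 2) x 8^2 = 128
  Digit '0' (value 0) x 8^1 = 0
  Digit '6' (value 6) x 8^0 = 6
Sum = 3206

3206


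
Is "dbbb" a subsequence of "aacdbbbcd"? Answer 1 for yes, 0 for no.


Check if "dbbb" is a subsequence of "aacdbbbcd"
Greedy scan:
  Position 0 ('a'): no match needed
  Position 1 ('a'): no match needed
  Position 2 ('c'): no match needed
  Position 3 ('d'): matches sub[0] = 'd'
  Position 4 ('b'): matches sub[1] = 'b'
  Position 5 ('b'): matches sub[2] = 'b'
  Position 6 ('b'): matches sub[3] = 'b'
  Position 7 ('c'): no match needed
  Position 8 ('d'): no match needed
All 4 characters matched => is a subsequence

1


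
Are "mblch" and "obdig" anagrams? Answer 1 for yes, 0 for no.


Strings: "mblch", "obdig"
Sorted first:  bchlm
Sorted second: bdgio
Differ at position 1: 'c' vs 'd' => not anagrams

0


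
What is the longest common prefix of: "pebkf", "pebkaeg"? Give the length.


Words: pebkf, pebkaeg
  Position 0: all 'p' => match
  Position 1: all 'e' => match
  Position 2: all 'b' => match
  Position 3: all 'k' => match
  Position 4: ('f', 'a') => mismatch, stop
LCP = "pebk" (length 4)

4


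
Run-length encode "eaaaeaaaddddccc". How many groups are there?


Input: eaaaeaaaddddccc
Scanning for consecutive runs:
  Group 1: 'e' x 1 (positions 0-0)
  Group 2: 'a' x 3 (positions 1-3)
  Group 3: 'e' x 1 (positions 4-4)
  Group 4: 'a' x 3 (positions 5-7)
  Group 5: 'd' x 4 (positions 8-11)
  Group 6: 'c' x 3 (positions 12-14)
Total groups: 6

6


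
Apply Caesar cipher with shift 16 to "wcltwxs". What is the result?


Caesar cipher: shift "wcltwxs" by 16
  'w' (pos 22) + 16 = pos 12 = 'm'
  'c' (pos 2) + 16 = pos 18 = 's'
  'l' (pos 11) + 16 = pos 1 = 'b'
  't' (pos 19) + 16 = pos 9 = 'j'
  'w' (pos 22) + 16 = pos 12 = 'm'
  'x' (pos 23) + 16 = pos 13 = 'n'
  's' (pos 18) + 16 = pos 8 = 'i'
Result: msbjmni

msbjmni


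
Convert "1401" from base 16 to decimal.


Input: "1401" in base 16
Positional expansion:
  Digit '1' (value 1) x 16^3 = 4096
  Digit '4' (value 4) x 16^2 = 1024
  Digit '0' (value 0) x 16^1 = 0
  Digit '1' (value 1) x 16^0 = 1
Sum = 5121

5121


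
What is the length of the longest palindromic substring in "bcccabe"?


Input: "bcccabe"
Checking substrings for palindromes:
  [1:4] "ccc" (len 3) => palindrome
  [1:3] "cc" (len 2) => palindrome
  [2:4] "cc" (len 2) => palindrome
Longest palindromic substring: "ccc" with length 3

3


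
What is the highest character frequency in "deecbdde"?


Input: deecbdde
Character counts:
  'b': 1
  'c': 1
  'd': 3
  'e': 3
Maximum frequency: 3

3


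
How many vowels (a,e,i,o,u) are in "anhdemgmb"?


Input: anhdemgmb
Checking each character:
  'a' at position 0: vowel (running total: 1)
  'n' at position 1: consonant
  'h' at position 2: consonant
  'd' at position 3: consonant
  'e' at position 4: vowel (running total: 2)
  'm' at position 5: consonant
  'g' at position 6: consonant
  'm' at position 7: consonant
  'b' at position 8: consonant
Total vowels: 2

2


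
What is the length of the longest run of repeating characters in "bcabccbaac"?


Input: "bcabccbaac"
Scanning for longest run:
  Position 1 ('c'): new char, reset run to 1
  Position 2 ('a'): new char, reset run to 1
  Position 3 ('b'): new char, reset run to 1
  Position 4 ('c'): new char, reset run to 1
  Position 5 ('c'): continues run of 'c', length=2
  Position 6 ('b'): new char, reset run to 1
  Position 7 ('a'): new char, reset run to 1
  Position 8 ('a'): continues run of 'a', length=2
  Position 9 ('c'): new char, reset run to 1
Longest run: 'c' with length 2

2


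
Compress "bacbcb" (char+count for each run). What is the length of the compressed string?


Input: bacbcb
Runs:
  'b' x 1 => "b1"
  'a' x 1 => "a1"
  'c' x 1 => "c1"
  'b' x 1 => "b1"
  'c' x 1 => "c1"
  'b' x 1 => "b1"
Compressed: "b1a1c1b1c1b1"
Compressed length: 12

12


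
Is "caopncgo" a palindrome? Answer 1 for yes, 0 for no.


Input: caopncgo
Reversed: ogcnpoac
  Compare pos 0 ('c') with pos 7 ('o'): MISMATCH
  Compare pos 1 ('a') with pos 6 ('g'): MISMATCH
  Compare pos 2 ('o') with pos 5 ('c'): MISMATCH
  Compare pos 3 ('p') with pos 4 ('n'): MISMATCH
Result: not a palindrome

0


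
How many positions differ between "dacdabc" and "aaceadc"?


Comparing "dacdabc" and "aaceadc" position by position:
  Position 0: 'd' vs 'a' => DIFFER
  Position 1: 'a' vs 'a' => same
  Position 2: 'c' vs 'c' => same
  Position 3: 'd' vs 'e' => DIFFER
  Position 4: 'a' vs 'a' => same
  Position 5: 'b' vs 'd' => DIFFER
  Position 6: 'c' vs 'c' => same
Positions that differ: 3

3


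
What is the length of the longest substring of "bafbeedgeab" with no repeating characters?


Input: "bafbeedgeab"
Sliding window (track last position of each char):
  Position 0 ('b'): window [0,0] length 1 -- new best
  Position 1 ('a'): window [0,1] length 2 -- new best
  Position 2 ('f'): window [0,2] length 3 -- new best
  Position 3 ('b'): repeat (last at 0), move window start to 1
  Position 3 ('b'): window [1,3] length 3
  Position 4 ('e'): window [1,4] length 4 -- new best
  Position 5 ('e'): repeat (last at 4), move window start to 5
  Position 5 ('e'): window [5,5] length 1
  Position 6 ('d'): window [5,6] length 2
  Position 7 ('g'): window [5,7] length 3
  Position 8 ('e'): repeat (last at 5), move window start to 6
  Position 8 ('e'): window [6,8] length 3
  Position 9 ('a'): window [6,9] length 4
  Position 10 ('b'): window [6,10] length 5 -- new best
Longest substring with no repeats: "dgeab" with length 5

5


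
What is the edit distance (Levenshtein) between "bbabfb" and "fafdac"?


Computing edit distance: "bbabfb" -> "fafdac"
DP table:
           f    a    f    d    a    c
      0    1    2    3    4    5    6
  b   1    1    2    3    4    5    6
  b   2    2    2    3    4    5    6
  a   3    3    2    3    4    4    5
  b   4    4    3    3    4    5    5
  f   5    4    4    3    4    5    6
  b   6    5    5    4    4    5    6
Edit distance = dp[6][6] = 6

6


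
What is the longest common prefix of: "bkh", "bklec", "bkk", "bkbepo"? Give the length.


Words: bkh, bklec, bkk, bkbepo
  Position 0: all 'b' => match
  Position 1: all 'k' => match
  Position 2: ('h', 'l', 'k', 'b') => mismatch, stop
LCP = "bk" (length 2)

2


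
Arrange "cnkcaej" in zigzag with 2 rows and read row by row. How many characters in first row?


Zigzag "cnkcaej" into 2 rows:
Placing characters:
  'c' => row 0
  'n' => row 1
  'k' => row 0
  'c' => row 1
  'a' => row 0
  'e' => row 1
  'j' => row 0
Rows:
  Row 0: "ckaj"
  Row 1: "nce"
First row length: 4

4


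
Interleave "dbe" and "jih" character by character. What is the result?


Interleaving "dbe" and "jih":
  Position 0: 'd' from first, 'j' from second => "dj"
  Position 1: 'b' from first, 'i' from second => "bi"
  Position 2: 'e' from first, 'h' from second => "eh"
Result: djbieh

djbieh


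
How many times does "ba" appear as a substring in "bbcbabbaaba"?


Searching for "ba" in "bbcbabbaaba"
Scanning each position:
  Position 0: "bb" => no
  Position 1: "bc" => no
  Position 2: "cb" => no
  Position 3: "ba" => MATCH
  Position 4: "ab" => no
  Position 5: "bb" => no
  Position 6: "ba" => MATCH
  Position 7: "aa" => no
  Position 8: "ab" => no
  Position 9: "ba" => MATCH
Total occurrences: 3

3


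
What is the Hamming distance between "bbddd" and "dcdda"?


Comparing "bbddd" and "dcdda" position by position:
  Position 0: 'b' vs 'd' => differ
  Position 1: 'b' vs 'c' => differ
  Position 2: 'd' vs 'd' => same
  Position 3: 'd' vs 'd' => same
  Position 4: 'd' vs 'a' => differ
Total differences (Hamming distance): 3

3


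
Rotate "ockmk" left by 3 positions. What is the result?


Input: "ockmk", rotate left by 3
First 3 characters: "ock"
Remaining characters: "mk"
Concatenate remaining + first: "mk" + "ock" = "mkock"

mkock


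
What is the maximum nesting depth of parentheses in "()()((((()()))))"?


Input: "()()((((()()))))"
Tracking depth:
  Position 0 '(': depth becomes 1
  Position 1 ')': depth becomes 0
  Position 2 '(': depth becomes 1
  Position 3 ')': depth becomes 0
  Position 4 '(': depth becomes 1
  Position 5 '(': depth becomes 2
  Position 6 '(': depth becomes 3
  Position 7 '(': depth becomes 4
  Position 8 '(': depth becomes 5
  Position 9 ')': depth becomes 4
  Position 10 '(': depth becomes 5
  Position 11 ')': depth becomes 4
  Position 12 ')': depth becomes 3
  Position 13 ')': depth becomes 2
  Position 14 ')': depth becomes 1
  Position 15 ')': depth becomes 0
Maximum depth reached: 5

5


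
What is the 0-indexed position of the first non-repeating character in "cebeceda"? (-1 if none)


Input: cebeceda
Character frequencies:
  'a': 1
  'b': 1
  'c': 2
  'd': 1
  'e': 3
Scanning left to right for freq == 1:
  Position 0 ('c'): freq=2, skip
  Position 1 ('e'): freq=3, skip
  Position 2 ('b'): unique! => answer = 2

2


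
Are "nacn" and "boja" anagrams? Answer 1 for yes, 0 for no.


Strings: "nacn", "boja"
Sorted first:  acnn
Sorted second: abjo
Differ at position 1: 'c' vs 'b' => not anagrams

0


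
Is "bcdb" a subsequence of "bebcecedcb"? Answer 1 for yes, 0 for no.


Check if "bcdb" is a subsequence of "bebcecedcb"
Greedy scan:
  Position 0 ('b'): matches sub[0] = 'b'
  Position 1 ('e'): no match needed
  Position 2 ('b'): no match needed
  Position 3 ('c'): matches sub[1] = 'c'
  Position 4 ('e'): no match needed
  Position 5 ('c'): no match needed
  Position 6 ('e'): no match needed
  Position 7 ('d'): matches sub[2] = 'd'
  Position 8 ('c'): no match needed
  Position 9 ('b'): matches sub[3] = 'b'
All 4 characters matched => is a subsequence

1


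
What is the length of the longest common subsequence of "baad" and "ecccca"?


LCS of "baad" and "ecccca"
DP table:
           e    c    c    c    c    a
      0    0    0    0    0    0    0
  b   0    0    0    0    0    0    0
  a   0    0    0    0    0    0    1
  a   0    0    0    0    0    0    1
  d   0    0    0    0    0    0    1
LCS length = dp[4][6] = 1

1


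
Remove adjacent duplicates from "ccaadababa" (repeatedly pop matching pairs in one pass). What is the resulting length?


Input: ccaadababa
Stack-based adjacent duplicate removal:
  Read 'c': push. Stack: c
  Read 'c': matches stack top 'c' => pop. Stack: (empty)
  Read 'a': push. Stack: a
  Read 'a': matches stack top 'a' => pop. Stack: (empty)
  Read 'd': push. Stack: d
  Read 'a': push. Stack: da
  Read 'b': push. Stack: dab
  Read 'a': push. Stack: daba
  Read 'b': push. Stack: dabab
  Read 'a': push. Stack: dababa
Final stack: "dababa" (length 6)

6


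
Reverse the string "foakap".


Input: foakap
Reading characters right to left:
  Position 5: 'p'
  Position 4: 'a'
  Position 3: 'k'
  Position 2: 'a'
  Position 1: 'o'
  Position 0: 'f'
Reversed: pakaof

pakaof


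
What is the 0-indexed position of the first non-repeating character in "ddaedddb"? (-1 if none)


Input: ddaedddb
Character frequencies:
  'a': 1
  'b': 1
  'd': 5
  'e': 1
Scanning left to right for freq == 1:
  Position 0 ('d'): freq=5, skip
  Position 1 ('d'): freq=5, skip
  Position 2 ('a'): unique! => answer = 2

2


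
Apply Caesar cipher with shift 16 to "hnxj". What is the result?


Caesar cipher: shift "hnxj" by 16
  'h' (pos 7) + 16 = pos 23 = 'x'
  'n' (pos 13) + 16 = pos 3 = 'd'
  'x' (pos 23) + 16 = pos 13 = 'n'
  'j' (pos 9) + 16 = pos 25 = 'z'
Result: xdnz

xdnz


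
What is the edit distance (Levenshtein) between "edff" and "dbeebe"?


Computing edit distance: "edff" -> "dbeebe"
DP table:
           d    b    e    e    b    e
      0    1    2    3    4    5    6
  e   1    1    2    2    3    4    5
  d   2    1    2    3    3    4    5
  f   3    2    2    3    4    4    5
  f   4    3    3    3    4    5    5
Edit distance = dp[4][6] = 5

5


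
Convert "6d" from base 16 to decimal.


Input: "6d" in base 16
Positional expansion:
  Digit '6' (value 6) x 16^1 = 96
  Digit 'd' (value 13) x 16^0 = 13
Sum = 109

109


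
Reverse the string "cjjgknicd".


Input: cjjgknicd
Reading characters right to left:
  Position 8: 'd'
  Position 7: 'c'
  Position 6: 'i'
  Position 5: 'n'
  Position 4: 'k'
  Position 3: 'g'
  Position 2: 'j'
  Position 1: 'j'
  Position 0: 'c'
Reversed: dcinkgjjc

dcinkgjjc


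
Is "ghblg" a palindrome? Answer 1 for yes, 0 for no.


Input: ghblg
Reversed: glbhg
  Compare pos 0 ('g') with pos 4 ('g'): match
  Compare pos 1 ('h') with pos 3 ('l'): MISMATCH
Result: not a palindrome

0


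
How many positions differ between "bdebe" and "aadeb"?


Comparing "bdebe" and "aadeb" position by position:
  Position 0: 'b' vs 'a' => DIFFER
  Position 1: 'd' vs 'a' => DIFFER
  Position 2: 'e' vs 'd' => DIFFER
  Position 3: 'b' vs 'e' => DIFFER
  Position 4: 'e' vs 'b' => DIFFER
Positions that differ: 5

5


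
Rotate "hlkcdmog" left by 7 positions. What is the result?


Input: "hlkcdmog", rotate left by 7
First 7 characters: "hlkcdmo"
Remaining characters: "g"
Concatenate remaining + first: "g" + "hlkcdmo" = "ghlkcdmo"

ghlkcdmo


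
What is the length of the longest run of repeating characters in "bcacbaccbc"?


Input: "bcacbaccbc"
Scanning for longest run:
  Position 1 ('c'): new char, reset run to 1
  Position 2 ('a'): new char, reset run to 1
  Position 3 ('c'): new char, reset run to 1
  Position 4 ('b'): new char, reset run to 1
  Position 5 ('a'): new char, reset run to 1
  Position 6 ('c'): new char, reset run to 1
  Position 7 ('c'): continues run of 'c', length=2
  Position 8 ('b'): new char, reset run to 1
  Position 9 ('c'): new char, reset run to 1
Longest run: 'c' with length 2

2


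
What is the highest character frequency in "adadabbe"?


Input: adadabbe
Character counts:
  'a': 3
  'b': 2
  'd': 2
  'e': 1
Maximum frequency: 3

3


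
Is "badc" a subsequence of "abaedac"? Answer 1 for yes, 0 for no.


Check if "badc" is a subsequence of "abaedac"
Greedy scan:
  Position 0 ('a'): no match needed
  Position 1 ('b'): matches sub[0] = 'b'
  Position 2 ('a'): matches sub[1] = 'a'
  Position 3 ('e'): no match needed
  Position 4 ('d'): matches sub[2] = 'd'
  Position 5 ('a'): no match needed
  Position 6 ('c'): matches sub[3] = 'c'
All 4 characters matched => is a subsequence

1


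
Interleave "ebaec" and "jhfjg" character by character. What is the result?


Interleaving "ebaec" and "jhfjg":
  Position 0: 'e' from first, 'j' from second => "ej"
  Position 1: 'b' from first, 'h' from second => "bh"
  Position 2: 'a' from first, 'f' from second => "af"
  Position 3: 'e' from first, 'j' from second => "ej"
  Position 4: 'c' from first, 'g' from second => "cg"
Result: ejbhafejcg

ejbhafejcg


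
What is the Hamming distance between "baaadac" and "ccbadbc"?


Comparing "baaadac" and "ccbadbc" position by position:
  Position 0: 'b' vs 'c' => differ
  Position 1: 'a' vs 'c' => differ
  Position 2: 'a' vs 'b' => differ
  Position 3: 'a' vs 'a' => same
  Position 4: 'd' vs 'd' => same
  Position 5: 'a' vs 'b' => differ
  Position 6: 'c' vs 'c' => same
Total differences (Hamming distance): 4

4


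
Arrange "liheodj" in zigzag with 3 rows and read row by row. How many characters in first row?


Zigzag "liheodj" into 3 rows:
Placing characters:
  'l' => row 0
  'i' => row 1
  'h' => row 2
  'e' => row 1
  'o' => row 0
  'd' => row 1
  'j' => row 2
Rows:
  Row 0: "lo"
  Row 1: "ied"
  Row 2: "hj"
First row length: 2

2


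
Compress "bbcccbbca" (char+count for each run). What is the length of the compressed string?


Input: bbcccbbca
Runs:
  'b' x 2 => "b2"
  'c' x 3 => "c3"
  'b' x 2 => "b2"
  'c' x 1 => "c1"
  'a' x 1 => "a1"
Compressed: "b2c3b2c1a1"
Compressed length: 10

10


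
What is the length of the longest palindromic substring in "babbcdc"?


Input: "babbcdc"
Checking substrings for palindromes:
  [0:3] "bab" (len 3) => palindrome
  [4:7] "cdc" (len 3) => palindrome
  [2:4] "bb" (len 2) => palindrome
Longest palindromic substring: "bab" with length 3

3


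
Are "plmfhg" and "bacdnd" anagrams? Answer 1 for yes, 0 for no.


Strings: "plmfhg", "bacdnd"
Sorted first:  fghlmp
Sorted second: abcddn
Differ at position 0: 'f' vs 'a' => not anagrams

0


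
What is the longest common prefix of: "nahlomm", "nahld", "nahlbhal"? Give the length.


Words: nahlomm, nahld, nahlbhal
  Position 0: all 'n' => match
  Position 1: all 'a' => match
  Position 2: all 'h' => match
  Position 3: all 'l' => match
  Position 4: ('o', 'd', 'b') => mismatch, stop
LCP = "nahl" (length 4)

4


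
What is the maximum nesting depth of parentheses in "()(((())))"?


Input: "()(((())))"
Tracking depth:
  Position 0 '(': depth becomes 1
  Position 1 ')': depth becomes 0
  Position 2 '(': depth becomes 1
  Position 3 '(': depth becomes 2
  Position 4 '(': depth becomes 3
  Position 5 '(': depth becomes 4
  Position 6 ')': depth becomes 3
  Position 7 ')': depth becomes 2
  Position 8 ')': depth becomes 1
  Position 9 ')': depth becomes 0
Maximum depth reached: 4

4


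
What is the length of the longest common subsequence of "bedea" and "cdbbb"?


LCS of "bedea" and "cdbbb"
DP table:
           c    d    b    b    b
      0    0    0    0    0    0
  b   0    0    0    1    1    1
  e   0    0    0    1    1    1
  d   0    0    1    1    1    1
  e   0    0    1    1    1    1
  a   0    0    1    1    1    1
LCS length = dp[5][5] = 1

1


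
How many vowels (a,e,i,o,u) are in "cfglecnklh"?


Input: cfglecnklh
Checking each character:
  'c' at position 0: consonant
  'f' at position 1: consonant
  'g' at position 2: consonant
  'l' at position 3: consonant
  'e' at position 4: vowel (running total: 1)
  'c' at position 5: consonant
  'n' at position 6: consonant
  'k' at position 7: consonant
  'l' at position 8: consonant
  'h' at position 9: consonant
Total vowels: 1

1


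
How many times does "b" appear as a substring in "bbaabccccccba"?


Searching for "b" in "bbaabccccccba"
Scanning each position:
  Position 0: "b" => MATCH
  Position 1: "b" => MATCH
  Position 2: "a" => no
  Position 3: "a" => no
  Position 4: "b" => MATCH
  Position 5: "c" => no
  Position 6: "c" => no
  Position 7: "c" => no
  Position 8: "c" => no
  Position 9: "c" => no
  Position 10: "c" => no
  Position 11: "b" => MATCH
  Position 12: "a" => no
Total occurrences: 4

4


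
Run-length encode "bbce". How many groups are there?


Input: bbce
Scanning for consecutive runs:
  Group 1: 'b' x 2 (positions 0-1)
  Group 2: 'c' x 1 (positions 2-2)
  Group 3: 'e' x 1 (positions 3-3)
Total groups: 3

3


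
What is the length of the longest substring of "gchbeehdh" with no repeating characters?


Input: "gchbeehdh"
Sliding window (track last position of each char):
  Position 0 ('g'): window [0,0] length 1 -- new best
  Position 1 ('c'): window [0,1] length 2 -- new best
  Position 2 ('h'): window [0,2] length 3 -- new best
  Position 3 ('b'): window [0,3] length 4 -- new best
  Position 4 ('e'): window [0,4] length 5 -- new best
  Position 5 ('e'): repeat (last at 4), move window start to 5
  Position 5 ('e'): window [5,5] length 1
  Position 6 ('h'): window [5,6] length 2
  Position 7 ('d'): window [5,7] length 3
  Position 8 ('h'): repeat (last at 6), move window start to 7
  Position 8 ('h'): window [7,8] length 2
Longest substring with no repeats: "gchbe" with length 5

5


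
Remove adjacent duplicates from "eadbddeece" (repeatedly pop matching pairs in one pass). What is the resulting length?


Input: eadbddeece
Stack-based adjacent duplicate removal:
  Read 'e': push. Stack: e
  Read 'a': push. Stack: ea
  Read 'd': push. Stack: ead
  Read 'b': push. Stack: eadb
  Read 'd': push. Stack: eadbd
  Read 'd': matches stack top 'd' => pop. Stack: eadb
  Read 'e': push. Stack: eadbe
  Read 'e': matches stack top 'e' => pop. Stack: eadb
  Read 'c': push. Stack: eadbc
  Read 'e': push. Stack: eadbce
Final stack: "eadbce" (length 6)

6


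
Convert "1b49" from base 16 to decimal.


Input: "1b49" in base 16
Positional expansion:
  Digit '1' (value 1) x 16^3 = 4096
  Digit 'b' (value 11) x 16^2 = 2816
  Digit '4' (value 4) x 16^1 = 64
  Digit '9' (value 9) x 16^0 = 9
Sum = 6985

6985


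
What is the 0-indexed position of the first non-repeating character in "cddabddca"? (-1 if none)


Input: cddabddca
Character frequencies:
  'a': 2
  'b': 1
  'c': 2
  'd': 4
Scanning left to right for freq == 1:
  Position 0 ('c'): freq=2, skip
  Position 1 ('d'): freq=4, skip
  Position 2 ('d'): freq=4, skip
  Position 3 ('a'): freq=2, skip
  Position 4 ('b'): unique! => answer = 4

4


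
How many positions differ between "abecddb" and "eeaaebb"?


Comparing "abecddb" and "eeaaebb" position by position:
  Position 0: 'a' vs 'e' => DIFFER
  Position 1: 'b' vs 'e' => DIFFER
  Position 2: 'e' vs 'a' => DIFFER
  Position 3: 'c' vs 'a' => DIFFER
  Position 4: 'd' vs 'e' => DIFFER
  Position 5: 'd' vs 'b' => DIFFER
  Position 6: 'b' vs 'b' => same
Positions that differ: 6

6


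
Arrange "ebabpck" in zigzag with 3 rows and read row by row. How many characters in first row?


Zigzag "ebabpck" into 3 rows:
Placing characters:
  'e' => row 0
  'b' => row 1
  'a' => row 2
  'b' => row 1
  'p' => row 0
  'c' => row 1
  'k' => row 2
Rows:
  Row 0: "ep"
  Row 1: "bbc"
  Row 2: "ak"
First row length: 2

2


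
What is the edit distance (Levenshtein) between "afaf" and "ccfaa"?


Computing edit distance: "afaf" -> "ccfaa"
DP table:
           c    c    f    a    a
      0    1    2    3    4    5
  a   1    1    2    3    3    4
  f   2    2    2    2    3    4
  a   3    3    3    3    2    3
  f   4    4    4    3    3    3
Edit distance = dp[4][5] = 3

3


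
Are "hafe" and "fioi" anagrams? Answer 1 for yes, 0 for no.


Strings: "hafe", "fioi"
Sorted first:  aefh
Sorted second: fiio
Differ at position 0: 'a' vs 'f' => not anagrams

0


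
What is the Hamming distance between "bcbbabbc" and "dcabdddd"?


Comparing "bcbbabbc" and "dcabdddd" position by position:
  Position 0: 'b' vs 'd' => differ
  Position 1: 'c' vs 'c' => same
  Position 2: 'b' vs 'a' => differ
  Position 3: 'b' vs 'b' => same
  Position 4: 'a' vs 'd' => differ
  Position 5: 'b' vs 'd' => differ
  Position 6: 'b' vs 'd' => differ
  Position 7: 'c' vs 'd' => differ
Total differences (Hamming distance): 6

6


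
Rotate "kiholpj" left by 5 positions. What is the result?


Input: "kiholpj", rotate left by 5
First 5 characters: "kihol"
Remaining characters: "pj"
Concatenate remaining + first: "pj" + "kihol" = "pjkihol"

pjkihol


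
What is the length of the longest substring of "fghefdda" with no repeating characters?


Input: "fghefdda"
Sliding window (track last position of each char):
  Position 0 ('f'): window [0,0] length 1 -- new best
  Position 1 ('g'): window [0,1] length 2 -- new best
  Position 2 ('h'): window [0,2] length 3 -- new best
  Position 3 ('e'): window [0,3] length 4 -- new best
  Position 4 ('f'): repeat (last at 0), move window start to 1
  Position 4 ('f'): window [1,4] length 4
  Position 5 ('d'): window [1,5] length 5 -- new best
  Position 6 ('d'): repeat (last at 5), move window start to 6
  Position 6 ('d'): window [6,6] length 1
  Position 7 ('a'): window [6,7] length 2
Longest substring with no repeats: "ghefd" with length 5

5


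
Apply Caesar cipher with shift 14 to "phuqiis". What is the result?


Caesar cipher: shift "phuqiis" by 14
  'p' (pos 15) + 14 = pos 3 = 'd'
  'h' (pos 7) + 14 = pos 21 = 'v'
  'u' (pos 20) + 14 = pos 8 = 'i'
  'q' (pos 16) + 14 = pos 4 = 'e'
  'i' (pos 8) + 14 = pos 22 = 'w'
  'i' (pos 8) + 14 = pos 22 = 'w'
  's' (pos 18) + 14 = pos 6 = 'g'
Result: dviewwg

dviewwg


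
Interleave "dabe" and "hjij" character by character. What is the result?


Interleaving "dabe" and "hjij":
  Position 0: 'd' from first, 'h' from second => "dh"
  Position 1: 'a' from first, 'j' from second => "aj"
  Position 2: 'b' from first, 'i' from second => "bi"
  Position 3: 'e' from first, 'j' from second => "ej"
Result: dhajbiej

dhajbiej


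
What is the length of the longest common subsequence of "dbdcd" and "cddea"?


LCS of "dbdcd" and "cddea"
DP table:
           c    d    d    e    a
      0    0    0    0    0    0
  d   0    0    1    1    1    1
  b   0    0    1    1    1    1
  d   0    0    1    2    2    2
  c   0    1    1    2    2    2
  d   0    1    2    2    2    2
LCS length = dp[5][5] = 2

2


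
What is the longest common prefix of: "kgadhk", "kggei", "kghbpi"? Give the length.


Words: kgadhk, kggei, kghbpi
  Position 0: all 'k' => match
  Position 1: all 'g' => match
  Position 2: ('a', 'g', 'h') => mismatch, stop
LCP = "kg" (length 2)

2


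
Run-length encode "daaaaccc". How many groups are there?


Input: daaaaccc
Scanning for consecutive runs:
  Group 1: 'd' x 1 (positions 0-0)
  Group 2: 'a' x 4 (positions 1-4)
  Group 3: 'c' x 3 (positions 5-7)
Total groups: 3

3


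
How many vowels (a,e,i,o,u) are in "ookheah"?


Input: ookheah
Checking each character:
  'o' at position 0: vowel (running total: 1)
  'o' at position 1: vowel (running total: 2)
  'k' at position 2: consonant
  'h' at position 3: consonant
  'e' at position 4: vowel (running total: 3)
  'a' at position 5: vowel (running total: 4)
  'h' at position 6: consonant
Total vowels: 4

4


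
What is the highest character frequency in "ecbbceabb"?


Input: ecbbceabb
Character counts:
  'a': 1
  'b': 4
  'c': 2
  'e': 2
Maximum frequency: 4

4


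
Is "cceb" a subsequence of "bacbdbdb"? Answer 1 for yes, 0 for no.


Check if "cceb" is a subsequence of "bacbdbdb"
Greedy scan:
  Position 0 ('b'): no match needed
  Position 1 ('a'): no match needed
  Position 2 ('c'): matches sub[0] = 'c'
  Position 3 ('b'): no match needed
  Position 4 ('d'): no match needed
  Position 5 ('b'): no match needed
  Position 6 ('d'): no match needed
  Position 7 ('b'): no match needed
Only matched 1/4 characters => not a subsequence

0


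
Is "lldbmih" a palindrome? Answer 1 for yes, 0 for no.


Input: lldbmih
Reversed: himbdll
  Compare pos 0 ('l') with pos 6 ('h'): MISMATCH
  Compare pos 1 ('l') with pos 5 ('i'): MISMATCH
  Compare pos 2 ('d') with pos 4 ('m'): MISMATCH
Result: not a palindrome

0


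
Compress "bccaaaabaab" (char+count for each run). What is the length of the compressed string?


Input: bccaaaabaab
Runs:
  'b' x 1 => "b1"
  'c' x 2 => "c2"
  'a' x 4 => "a4"
  'b' x 1 => "b1"
  'a' x 2 => "a2"
  'b' x 1 => "b1"
Compressed: "b1c2a4b1a2b1"
Compressed length: 12

12


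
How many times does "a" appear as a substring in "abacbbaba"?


Searching for "a" in "abacbbaba"
Scanning each position:
  Position 0: "a" => MATCH
  Position 1: "b" => no
  Position 2: "a" => MATCH
  Position 3: "c" => no
  Position 4: "b" => no
  Position 5: "b" => no
  Position 6: "a" => MATCH
  Position 7: "b" => no
  Position 8: "a" => MATCH
Total occurrences: 4

4


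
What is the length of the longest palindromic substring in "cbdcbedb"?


Input: "cbdcbedb"
Checking substrings for palindromes:
  No multi-char palindromic substrings found
Longest palindromic substring: "c" with length 1

1


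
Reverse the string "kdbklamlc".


Input: kdbklamlc
Reading characters right to left:
  Position 8: 'c'
  Position 7: 'l'
  Position 6: 'm'
  Position 5: 'a'
  Position 4: 'l'
  Position 3: 'k'
  Position 2: 'b'
  Position 1: 'd'
  Position 0: 'k'
Reversed: clmalkbdk

clmalkbdk


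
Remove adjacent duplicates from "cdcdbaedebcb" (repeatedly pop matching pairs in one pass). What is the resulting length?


Input: cdcdbaedebcb
Stack-based adjacent duplicate removal:
  Read 'c': push. Stack: c
  Read 'd': push. Stack: cd
  Read 'c': push. Stack: cdc
  Read 'd': push. Stack: cdcd
  Read 'b': push. Stack: cdcdb
  Read 'a': push. Stack: cdcdba
  Read 'e': push. Stack: cdcdbae
  Read 'd': push. Stack: cdcdbaed
  Read 'e': push. Stack: cdcdbaede
  Read 'b': push. Stack: cdcdbaedeb
  Read 'c': push. Stack: cdcdbaedebc
  Read 'b': push. Stack: cdcdbaedebcb
Final stack: "cdcdbaedebcb" (length 12)

12


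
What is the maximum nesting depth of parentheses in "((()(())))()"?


Input: "((()(())))()"
Tracking depth:
  Position 0 '(': depth becomes 1
  Position 1 '(': depth becomes 2
  Position 2 '(': depth becomes 3
  Position 3 ')': depth becomes 2
  Position 4 '(': depth becomes 3
  Position 5 '(': depth becomes 4
  Position 6 ')': depth becomes 3
  Position 7 ')': depth becomes 2
  Position 8 ')': depth becomes 1
  Position 9 ')': depth becomes 0
  Position 10 '(': depth becomes 1
  Position 11 ')': depth becomes 0
Maximum depth reached: 4

4


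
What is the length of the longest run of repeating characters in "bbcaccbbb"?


Input: "bbcaccbbb"
Scanning for longest run:
  Position 1 ('b'): continues run of 'b', length=2
  Position 2 ('c'): new char, reset run to 1
  Position 3 ('a'): new char, reset run to 1
  Position 4 ('c'): new char, reset run to 1
  Position 5 ('c'): continues run of 'c', length=2
  Position 6 ('b'): new char, reset run to 1
  Position 7 ('b'): continues run of 'b', length=2
  Position 8 ('b'): continues run of 'b', length=3
Longest run: 'b' with length 3

3


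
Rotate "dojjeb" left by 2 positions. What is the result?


Input: "dojjeb", rotate left by 2
First 2 characters: "do"
Remaining characters: "jjeb"
Concatenate remaining + first: "jjeb" + "do" = "jjebdo"

jjebdo


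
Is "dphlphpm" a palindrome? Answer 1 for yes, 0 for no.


Input: dphlphpm
Reversed: mphplhpd
  Compare pos 0 ('d') with pos 7 ('m'): MISMATCH
  Compare pos 1 ('p') with pos 6 ('p'): match
  Compare pos 2 ('h') with pos 5 ('h'): match
  Compare pos 3 ('l') with pos 4 ('p'): MISMATCH
Result: not a palindrome

0


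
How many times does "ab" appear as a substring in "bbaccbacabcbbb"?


Searching for "ab" in "bbaccbacabcbbb"
Scanning each position:
  Position 0: "bb" => no
  Position 1: "ba" => no
  Position 2: "ac" => no
  Position 3: "cc" => no
  Position 4: "cb" => no
  Position 5: "ba" => no
  Position 6: "ac" => no
  Position 7: "ca" => no
  Position 8: "ab" => MATCH
  Position 9: "bc" => no
  Position 10: "cb" => no
  Position 11: "bb" => no
  Position 12: "bb" => no
Total occurrences: 1

1


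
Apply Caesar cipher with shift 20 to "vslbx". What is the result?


Caesar cipher: shift "vslbx" by 20
  'v' (pos 21) + 20 = pos 15 = 'p'
  's' (pos 18) + 20 = pos 12 = 'm'
  'l' (pos 11) + 20 = pos 5 = 'f'
  'b' (pos 1) + 20 = pos 21 = 'v'
  'x' (pos 23) + 20 = pos 17 = 'r'
Result: pmfvr

pmfvr


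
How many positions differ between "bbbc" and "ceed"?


Comparing "bbbc" and "ceed" position by position:
  Position 0: 'b' vs 'c' => DIFFER
  Position 1: 'b' vs 'e' => DIFFER
  Position 2: 'b' vs 'e' => DIFFER
  Position 3: 'c' vs 'd' => DIFFER
Positions that differ: 4

4


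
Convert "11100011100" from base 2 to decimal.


Input: "11100011100" in base 2
Positional expansion:
  Digit '1' (value 1) x 2^10 = 1024
  Digit '1' (value 1) x 2^9 = 512
  Digit '1' (value 1) x 2^8 = 256
  Digit '0' (value 0) x 2^7 = 0
  Digit '0' (value 0) x 2^6 = 0
  Digit '0' (value 0) x 2^5 = 0
  Digit '1' (value 1) x 2^4 = 16
  Digit '1' (value 1) x 2^3 = 8
  Digit '1' (value 1) x 2^2 = 4
  Digit '0' (value 0) x 2^1 = 0
  Digit '0' (value 0) x 2^0 = 0
Sum = 1820

1820


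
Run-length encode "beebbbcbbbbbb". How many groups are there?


Input: beebbbcbbbbbb
Scanning for consecutive runs:
  Group 1: 'b' x 1 (positions 0-0)
  Group 2: 'e' x 2 (positions 1-2)
  Group 3: 'b' x 3 (positions 3-5)
  Group 4: 'c' x 1 (positions 6-6)
  Group 5: 'b' x 6 (positions 7-12)
Total groups: 5

5


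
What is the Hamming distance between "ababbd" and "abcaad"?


Comparing "ababbd" and "abcaad" position by position:
  Position 0: 'a' vs 'a' => same
  Position 1: 'b' vs 'b' => same
  Position 2: 'a' vs 'c' => differ
  Position 3: 'b' vs 'a' => differ
  Position 4: 'b' vs 'a' => differ
  Position 5: 'd' vs 'd' => same
Total differences (Hamming distance): 3

3


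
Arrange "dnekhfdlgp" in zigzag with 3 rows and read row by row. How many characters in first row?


Zigzag "dnekhfdlgp" into 3 rows:
Placing characters:
  'd' => row 0
  'n' => row 1
  'e' => row 2
  'k' => row 1
  'h' => row 0
  'f' => row 1
  'd' => row 2
  'l' => row 1
  'g' => row 0
  'p' => row 1
Rows:
  Row 0: "dhg"
  Row 1: "nkflp"
  Row 2: "ed"
First row length: 3

3


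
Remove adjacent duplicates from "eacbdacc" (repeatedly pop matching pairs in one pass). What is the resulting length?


Input: eacbdacc
Stack-based adjacent duplicate removal:
  Read 'e': push. Stack: e
  Read 'a': push. Stack: ea
  Read 'c': push. Stack: eac
  Read 'b': push. Stack: eacb
  Read 'd': push. Stack: eacbd
  Read 'a': push. Stack: eacbda
  Read 'c': push. Stack: eacbdac
  Read 'c': matches stack top 'c' => pop. Stack: eacbda
Final stack: "eacbda" (length 6)

6


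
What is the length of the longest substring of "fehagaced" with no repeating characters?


Input: "fehagaced"
Sliding window (track last position of each char):
  Position 0 ('f'): window [0,0] length 1 -- new best
  Position 1 ('e'): window [0,1] length 2 -- new best
  Position 2 ('h'): window [0,2] length 3 -- new best
  Position 3 ('a'): window [0,3] length 4 -- new best
  Position 4 ('g'): window [0,4] length 5 -- new best
  Position 5 ('a'): repeat (last at 3), move window start to 4
  Position 5 ('a'): window [4,5] length 2
  Position 6 ('c'): window [4,6] length 3
  Position 7 ('e'): window [4,7] length 4
  Position 8 ('d'): window [4,8] length 5
Longest substring with no repeats: "fehag" with length 5

5
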